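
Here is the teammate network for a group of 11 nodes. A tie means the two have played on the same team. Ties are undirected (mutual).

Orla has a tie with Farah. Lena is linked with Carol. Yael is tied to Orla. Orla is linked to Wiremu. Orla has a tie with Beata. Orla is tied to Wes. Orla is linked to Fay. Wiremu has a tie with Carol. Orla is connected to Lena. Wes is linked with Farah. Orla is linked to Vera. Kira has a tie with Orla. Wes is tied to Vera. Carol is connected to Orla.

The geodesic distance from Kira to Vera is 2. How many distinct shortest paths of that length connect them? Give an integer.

The shortest distance is 2, and the only length-2 path is Kira–Orla–Vera. So there is exactly 1 shortest path.

1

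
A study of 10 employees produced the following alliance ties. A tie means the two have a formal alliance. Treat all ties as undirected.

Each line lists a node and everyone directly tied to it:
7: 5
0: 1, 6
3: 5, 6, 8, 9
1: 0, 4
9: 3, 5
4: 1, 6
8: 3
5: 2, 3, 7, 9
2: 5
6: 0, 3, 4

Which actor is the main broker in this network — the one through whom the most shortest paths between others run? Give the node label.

3

Unnormalized betweenness of each node: 0:7/2, 1:1/2, 2:0, 3:24, 4:7/2, 5:15, 6:37/2, 7:0, 8:0, 9:0.
3 has the largest value, 24, making it the main broker — the node through which the most shortest paths run.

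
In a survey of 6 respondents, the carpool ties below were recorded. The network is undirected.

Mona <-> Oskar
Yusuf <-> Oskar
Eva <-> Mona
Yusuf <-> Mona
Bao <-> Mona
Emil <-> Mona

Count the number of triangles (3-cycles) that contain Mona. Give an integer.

1

Mona's neighbors: Bao, Emil, Eva, Oskar, and Yusuf.
Neighbor pairs that are themselves tied: Mona–Oskar–Yusuf. Each forms one triangle with Mona, for 1 in total.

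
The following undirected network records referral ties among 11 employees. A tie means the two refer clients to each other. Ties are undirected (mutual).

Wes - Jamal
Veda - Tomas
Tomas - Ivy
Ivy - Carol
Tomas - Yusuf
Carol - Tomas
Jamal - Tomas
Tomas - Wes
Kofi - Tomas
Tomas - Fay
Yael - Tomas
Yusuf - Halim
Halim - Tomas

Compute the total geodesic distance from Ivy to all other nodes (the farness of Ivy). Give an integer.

Distances from Ivy: Carol:1, Fay:2, Halim:2, Jamal:2, Kofi:2, Tomas:1, Veda:2, Wes:2, Yael:2, Yusuf:2.
Sum = 1 + 2 + 2 + 2 + 2 + 1 + 2 + 2 + 2 + 2 = 18.

18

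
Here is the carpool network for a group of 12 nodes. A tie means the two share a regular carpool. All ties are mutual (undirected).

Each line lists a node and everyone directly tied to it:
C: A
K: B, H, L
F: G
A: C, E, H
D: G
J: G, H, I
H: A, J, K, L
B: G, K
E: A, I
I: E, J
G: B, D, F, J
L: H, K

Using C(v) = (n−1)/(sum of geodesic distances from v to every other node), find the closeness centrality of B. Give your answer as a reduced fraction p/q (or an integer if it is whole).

Distances from B: A:3, C:4, D:2, E:4, F:2, G:1, H:2, I:3, J:2, K:1, L:2. Sum = 26.
n = 12, so closeness = 11/26.

11/26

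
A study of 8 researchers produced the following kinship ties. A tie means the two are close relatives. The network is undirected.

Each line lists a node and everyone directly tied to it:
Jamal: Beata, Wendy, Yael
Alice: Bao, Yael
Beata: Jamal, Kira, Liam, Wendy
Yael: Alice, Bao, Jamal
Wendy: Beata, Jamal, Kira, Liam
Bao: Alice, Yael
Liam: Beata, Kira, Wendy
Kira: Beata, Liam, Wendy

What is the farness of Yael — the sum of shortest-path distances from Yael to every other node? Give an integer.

13

Distances from Yael: Alice:1, Bao:1, Beata:2, Jamal:1, Kira:3, Liam:3, Wendy:2.
Sum = 1 + 1 + 2 + 1 + 3 + 3 + 2 = 13.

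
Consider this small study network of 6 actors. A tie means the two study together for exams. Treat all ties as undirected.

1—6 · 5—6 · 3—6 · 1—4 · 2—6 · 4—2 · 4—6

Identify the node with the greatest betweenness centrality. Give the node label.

Unnormalized betweenness of each node: 1:0, 2:0, 3:0, 4:1/2, 5:0, 6:15/2.
6 has the largest value, 15/2, making it the main broker — the node through which the most shortest paths run.

6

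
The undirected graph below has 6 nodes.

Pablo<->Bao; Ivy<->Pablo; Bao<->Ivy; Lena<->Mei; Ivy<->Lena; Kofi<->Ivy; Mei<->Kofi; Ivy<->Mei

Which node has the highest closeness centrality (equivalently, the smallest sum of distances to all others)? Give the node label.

Ivy

Farness (sum of distances to all others) for each node — Bao:8, Ivy:5, Kofi:8, Lena:8, Mei:7, Pablo:8.
The smallest farness is 5, for Ivy, so Ivy has the highest closeness.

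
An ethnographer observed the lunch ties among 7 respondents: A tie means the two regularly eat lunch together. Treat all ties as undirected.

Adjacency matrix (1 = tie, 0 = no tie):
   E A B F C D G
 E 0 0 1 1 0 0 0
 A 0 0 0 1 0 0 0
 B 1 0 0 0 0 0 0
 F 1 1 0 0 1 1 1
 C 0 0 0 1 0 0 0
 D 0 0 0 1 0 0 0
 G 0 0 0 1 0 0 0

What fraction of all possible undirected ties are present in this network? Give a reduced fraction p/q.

2/7

There are 6 edges and 7 nodes, so the maximum possible is C(7,2) = 21.
Density = 6/21 = 2/7.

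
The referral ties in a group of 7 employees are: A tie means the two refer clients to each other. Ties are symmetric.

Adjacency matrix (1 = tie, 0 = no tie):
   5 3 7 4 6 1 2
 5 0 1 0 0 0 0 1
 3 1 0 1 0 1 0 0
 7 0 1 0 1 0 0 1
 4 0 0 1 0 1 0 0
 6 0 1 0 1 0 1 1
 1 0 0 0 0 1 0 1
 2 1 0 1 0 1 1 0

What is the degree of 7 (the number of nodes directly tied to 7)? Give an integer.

3

7 is directly tied to 2, 3, and 4. That is 3 neighbors, so the degree of 7 is 3.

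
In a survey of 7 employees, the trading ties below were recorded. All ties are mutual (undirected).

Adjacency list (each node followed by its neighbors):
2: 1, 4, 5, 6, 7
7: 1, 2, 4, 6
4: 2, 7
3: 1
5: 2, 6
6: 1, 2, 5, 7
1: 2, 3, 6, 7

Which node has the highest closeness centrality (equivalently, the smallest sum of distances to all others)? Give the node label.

Farness (sum of distances to all others) for each node — 1:8, 2:7, 3:13, 4:11, 5:11, 6:8, 7:8.
The smallest farness is 7, for 2, so 2 has the highest closeness.

2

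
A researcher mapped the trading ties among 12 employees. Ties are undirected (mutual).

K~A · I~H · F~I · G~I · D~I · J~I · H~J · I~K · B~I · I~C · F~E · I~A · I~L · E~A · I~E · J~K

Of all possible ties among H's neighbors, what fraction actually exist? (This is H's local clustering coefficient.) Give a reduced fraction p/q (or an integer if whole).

1

H's neighbors: I and J (k = 2).
Possible neighbor pairs: C(2,2) = 1. Edges among them: I–J → e = 1.
Clustering(H) = 1/1.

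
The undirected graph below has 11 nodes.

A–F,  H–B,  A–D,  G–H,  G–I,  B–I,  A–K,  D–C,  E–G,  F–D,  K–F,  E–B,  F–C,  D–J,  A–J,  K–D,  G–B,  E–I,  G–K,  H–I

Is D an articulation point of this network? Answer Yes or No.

Even without D, every remaining node can still reach every other (the residual graph is connected), so D is not a cut vertex.

No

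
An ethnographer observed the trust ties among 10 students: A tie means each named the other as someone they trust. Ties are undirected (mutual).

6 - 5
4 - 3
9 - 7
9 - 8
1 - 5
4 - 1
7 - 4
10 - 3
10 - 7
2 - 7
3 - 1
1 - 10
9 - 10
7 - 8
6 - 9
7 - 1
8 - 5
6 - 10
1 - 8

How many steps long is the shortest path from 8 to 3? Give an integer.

2

One shortest route is 8 – 1 – 3, which uses 2 edges, and 8 and 3 are not directly tied, so nothing shorter exists. So d(8,3) = 2.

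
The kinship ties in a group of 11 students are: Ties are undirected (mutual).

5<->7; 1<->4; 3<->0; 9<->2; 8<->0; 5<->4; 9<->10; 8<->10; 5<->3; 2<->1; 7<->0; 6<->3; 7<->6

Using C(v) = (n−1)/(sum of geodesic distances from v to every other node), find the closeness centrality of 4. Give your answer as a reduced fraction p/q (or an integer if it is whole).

Distances from 4: 0:3, 1:1, 2:2, 3:2, 5:1, 6:3, 7:2, 8:4, 9:3, 10:4. Sum = 25.
n = 11, so closeness = 10/25 = 2/5.

2/5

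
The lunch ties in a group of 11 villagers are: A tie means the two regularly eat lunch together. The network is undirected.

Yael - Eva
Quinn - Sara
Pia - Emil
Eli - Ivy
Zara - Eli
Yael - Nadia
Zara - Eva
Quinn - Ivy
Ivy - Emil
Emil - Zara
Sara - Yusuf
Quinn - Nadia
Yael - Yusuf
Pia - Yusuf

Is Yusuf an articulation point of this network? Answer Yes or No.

Even without Yusuf, every remaining node can still reach every other (the residual graph is connected), so Yusuf is not a cut vertex.

No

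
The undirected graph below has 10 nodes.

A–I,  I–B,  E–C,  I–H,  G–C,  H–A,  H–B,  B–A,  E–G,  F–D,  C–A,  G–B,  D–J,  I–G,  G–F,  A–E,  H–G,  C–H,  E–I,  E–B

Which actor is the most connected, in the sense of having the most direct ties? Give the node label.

G

Degrees — A:5, B:5, C:4, D:2, E:5, F:2, G:6, H:5, I:5, J:1.
The maximum is 6, attained only by G.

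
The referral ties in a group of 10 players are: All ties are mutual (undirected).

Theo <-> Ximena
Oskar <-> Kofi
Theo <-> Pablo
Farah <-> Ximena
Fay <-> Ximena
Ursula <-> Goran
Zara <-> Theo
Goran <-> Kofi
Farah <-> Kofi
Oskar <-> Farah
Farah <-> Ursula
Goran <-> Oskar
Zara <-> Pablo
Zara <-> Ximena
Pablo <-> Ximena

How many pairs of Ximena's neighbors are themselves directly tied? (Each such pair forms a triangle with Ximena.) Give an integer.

Ximena's neighbors: Farah, Fay, Pablo, Theo, and Zara.
Neighbor pairs that are themselves tied: Ximena–Pablo–Theo; Ximena–Pablo–Zara; Ximena–Theo–Zara. Each forms one triangle with Ximena, for 3 in total.

3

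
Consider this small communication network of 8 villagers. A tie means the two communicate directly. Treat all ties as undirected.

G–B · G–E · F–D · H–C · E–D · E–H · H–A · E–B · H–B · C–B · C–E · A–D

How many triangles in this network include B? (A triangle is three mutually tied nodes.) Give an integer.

4

B's neighbors: C, E, G, and H.
Neighbor pairs that are themselves tied: B–C–E; B–C–H; B–E–G; B–E–H. Each forms one triangle with B, for 4 in total.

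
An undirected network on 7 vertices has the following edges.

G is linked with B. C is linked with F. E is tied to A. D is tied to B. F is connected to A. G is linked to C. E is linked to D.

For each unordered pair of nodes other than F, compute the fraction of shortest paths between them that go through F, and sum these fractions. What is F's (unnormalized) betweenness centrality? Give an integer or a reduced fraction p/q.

Pairs whose geodesics pass through F — G–A: 1; C–A: 1; C–E: 1.
All other pairs contribute 0.
Summing the contributions gives betweenness(F) = 3.

3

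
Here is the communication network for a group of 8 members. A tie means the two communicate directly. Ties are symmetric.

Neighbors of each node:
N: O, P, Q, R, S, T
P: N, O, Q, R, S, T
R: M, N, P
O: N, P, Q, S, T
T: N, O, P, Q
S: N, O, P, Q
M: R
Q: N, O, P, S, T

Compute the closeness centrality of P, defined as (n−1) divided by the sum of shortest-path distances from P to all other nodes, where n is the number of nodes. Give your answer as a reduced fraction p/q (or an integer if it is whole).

Distances from P: M:2, N:1, O:1, Q:1, R:1, S:1, T:1. Sum = 8.
n = 8, so closeness = 7/8.

7/8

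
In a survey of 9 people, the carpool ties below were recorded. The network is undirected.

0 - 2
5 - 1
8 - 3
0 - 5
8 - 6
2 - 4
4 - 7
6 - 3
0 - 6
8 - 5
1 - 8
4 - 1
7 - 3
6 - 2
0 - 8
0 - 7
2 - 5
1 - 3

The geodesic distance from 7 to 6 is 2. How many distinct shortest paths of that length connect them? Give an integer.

2

The shortest distance is 2. The length-2 paths are: 7–0–6; 7–3–6.
That gives 2 distinct shortest paths.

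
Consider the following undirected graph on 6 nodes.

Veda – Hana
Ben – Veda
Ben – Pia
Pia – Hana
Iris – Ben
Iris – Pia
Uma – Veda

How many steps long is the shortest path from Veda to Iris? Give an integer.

2

One shortest route is Veda – Ben – Iris, which uses 2 edges, and Veda and Iris are not directly tied, so nothing shorter exists. So d(Veda,Iris) = 2.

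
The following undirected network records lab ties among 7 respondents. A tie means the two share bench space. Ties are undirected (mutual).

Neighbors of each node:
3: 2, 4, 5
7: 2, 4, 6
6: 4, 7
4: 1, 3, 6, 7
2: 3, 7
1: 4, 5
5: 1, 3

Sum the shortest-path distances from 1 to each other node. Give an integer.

11

Distances from 1: 2:3, 3:2, 4:1, 5:1, 6:2, 7:2.
Sum = 3 + 2 + 1 + 1 + 2 + 2 = 11.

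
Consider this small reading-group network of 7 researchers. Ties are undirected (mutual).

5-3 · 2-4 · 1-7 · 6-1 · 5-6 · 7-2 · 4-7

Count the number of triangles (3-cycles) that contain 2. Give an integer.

2's neighbors: 4 and 7.
Neighbor pairs that are themselves tied: 2–4–7. Each forms one triangle with 2, for 1 in total.

1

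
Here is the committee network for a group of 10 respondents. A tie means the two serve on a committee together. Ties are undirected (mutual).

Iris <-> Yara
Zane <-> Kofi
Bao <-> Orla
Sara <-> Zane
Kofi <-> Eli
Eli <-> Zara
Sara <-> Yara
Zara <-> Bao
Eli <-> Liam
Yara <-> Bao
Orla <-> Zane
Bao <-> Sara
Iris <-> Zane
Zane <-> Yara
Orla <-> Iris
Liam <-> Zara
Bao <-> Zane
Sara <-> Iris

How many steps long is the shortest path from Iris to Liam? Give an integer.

4

One shortest route is Iris – Zane – Kofi – Eli – Liam, which uses 4 edges, and at distance 3 from Iris we only reach {Eli, Zara}, which does not include Liam. So d(Iris,Liam) = 4.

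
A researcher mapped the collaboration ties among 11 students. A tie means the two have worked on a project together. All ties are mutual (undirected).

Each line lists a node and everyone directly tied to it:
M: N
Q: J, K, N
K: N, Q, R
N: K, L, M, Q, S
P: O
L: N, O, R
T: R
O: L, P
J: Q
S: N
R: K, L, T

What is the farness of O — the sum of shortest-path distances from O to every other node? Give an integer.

Distances from O: J:4, K:3, L:1, M:3, N:2, P:1, Q:3, R:2, S:3, T:3.
Sum = 4 + 3 + 1 + 3 + 2 + 1 + 3 + 2 + 3 + 3 = 25.

25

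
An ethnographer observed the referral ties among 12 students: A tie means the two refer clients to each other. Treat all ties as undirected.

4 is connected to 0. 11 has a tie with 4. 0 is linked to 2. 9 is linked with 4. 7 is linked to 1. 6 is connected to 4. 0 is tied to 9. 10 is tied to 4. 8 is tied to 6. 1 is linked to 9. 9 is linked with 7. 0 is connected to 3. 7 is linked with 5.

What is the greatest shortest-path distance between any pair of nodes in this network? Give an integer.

5

Eccentricity of each node (its greatest distance to any other): 0:3, 1:4, 2:4, 3:4, 4:3, 5:5, 6:4, 7:4, 8:5, 9:3, 10:4, 11:4.
The maximum eccentricity is 5, realized for instance by the pair 8–5 via 8 – 6 – 4 – 9 – 7 – 5. So the diameter is 5.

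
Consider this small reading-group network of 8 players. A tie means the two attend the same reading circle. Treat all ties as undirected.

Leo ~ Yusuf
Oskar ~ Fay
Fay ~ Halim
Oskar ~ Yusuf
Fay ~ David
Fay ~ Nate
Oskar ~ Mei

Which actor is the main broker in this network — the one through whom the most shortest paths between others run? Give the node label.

Unnormalized betweenness of each node: David:0, Fay:15, Halim:0, Leo:0, Mei:0, Nate:0, Oskar:14, Yusuf:6.
Fay has the largest value, 15, making it the main broker — the node through which the most shortest paths run.

Fay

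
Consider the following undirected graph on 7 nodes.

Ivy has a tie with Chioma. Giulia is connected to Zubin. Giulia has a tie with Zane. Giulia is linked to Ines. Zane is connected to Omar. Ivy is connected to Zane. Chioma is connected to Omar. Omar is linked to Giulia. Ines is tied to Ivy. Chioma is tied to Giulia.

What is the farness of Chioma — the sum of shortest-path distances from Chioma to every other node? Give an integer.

9

Distances from Chioma: Giulia:1, Ines:2, Ivy:1, Omar:1, Zane:2, Zubin:2.
Sum = 1 + 2 + 1 + 1 + 2 + 2 = 9.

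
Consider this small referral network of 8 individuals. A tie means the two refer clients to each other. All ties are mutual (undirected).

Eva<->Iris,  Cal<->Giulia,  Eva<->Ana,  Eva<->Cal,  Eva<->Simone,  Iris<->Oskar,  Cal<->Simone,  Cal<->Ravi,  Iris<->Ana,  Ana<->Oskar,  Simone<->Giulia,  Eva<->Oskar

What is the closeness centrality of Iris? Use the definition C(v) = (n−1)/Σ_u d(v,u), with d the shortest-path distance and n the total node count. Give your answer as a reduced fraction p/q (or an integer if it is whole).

7/13

Distances from Iris: Ana:1, Cal:2, Eva:1, Giulia:3, Oskar:1, Ravi:3, Simone:2. Sum = 13.
n = 8, so closeness = 7/13.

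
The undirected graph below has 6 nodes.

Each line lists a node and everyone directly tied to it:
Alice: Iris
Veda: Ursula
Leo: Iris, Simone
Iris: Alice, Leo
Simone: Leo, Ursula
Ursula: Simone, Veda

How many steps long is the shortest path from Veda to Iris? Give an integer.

One shortest route is Veda – Ursula – Simone – Leo – Iris, which uses 4 edges, and at distance 3 from Veda we only reach {Leo}, which does not include Iris. So d(Veda,Iris) = 4.

4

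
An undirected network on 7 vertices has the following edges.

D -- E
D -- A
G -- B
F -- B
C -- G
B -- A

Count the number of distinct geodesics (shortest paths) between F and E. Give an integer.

The shortest distance is 4, and the only length-4 path is F–B–A–D–E. So there is exactly 1 shortest path.

1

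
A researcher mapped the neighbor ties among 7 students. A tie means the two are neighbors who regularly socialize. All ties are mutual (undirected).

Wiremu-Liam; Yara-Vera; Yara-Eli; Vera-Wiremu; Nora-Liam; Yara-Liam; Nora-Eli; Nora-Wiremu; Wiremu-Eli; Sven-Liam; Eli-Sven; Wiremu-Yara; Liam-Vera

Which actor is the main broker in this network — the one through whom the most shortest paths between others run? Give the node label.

Unnormalized betweenness of each node: Eli:11/6, Liam:10/3, Nora:1/4, Sven:1/4, Vera:0, Wiremu:19/12, Yara:3/4.
Liam has the largest value, 10/3, making it the main broker — the node through which the most shortest paths run.

Liam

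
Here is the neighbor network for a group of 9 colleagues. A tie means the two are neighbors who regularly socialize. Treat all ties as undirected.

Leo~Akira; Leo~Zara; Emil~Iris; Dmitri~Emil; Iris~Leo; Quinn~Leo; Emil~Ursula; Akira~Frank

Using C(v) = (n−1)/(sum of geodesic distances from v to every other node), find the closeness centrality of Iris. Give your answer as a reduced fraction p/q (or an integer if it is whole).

Distances from Iris: Akira:2, Dmitri:2, Emil:1, Frank:3, Leo:1, Quinn:2, Ursula:2, Zara:2. Sum = 15.
n = 9, so closeness = 8/15.

8/15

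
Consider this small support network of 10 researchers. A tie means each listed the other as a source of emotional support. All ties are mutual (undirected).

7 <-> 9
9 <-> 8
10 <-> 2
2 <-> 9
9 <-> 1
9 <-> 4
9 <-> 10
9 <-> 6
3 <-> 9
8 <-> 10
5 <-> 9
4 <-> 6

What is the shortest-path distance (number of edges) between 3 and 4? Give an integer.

2

One shortest route is 3 – 9 – 4, which uses 2 edges, and 3 and 4 are not directly tied, so nothing shorter exists. So d(3,4) = 2.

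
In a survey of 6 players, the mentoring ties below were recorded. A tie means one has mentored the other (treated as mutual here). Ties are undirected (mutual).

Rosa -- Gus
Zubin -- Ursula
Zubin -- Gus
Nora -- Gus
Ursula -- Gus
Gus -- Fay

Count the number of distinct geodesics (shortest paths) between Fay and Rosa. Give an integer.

1

The shortest distance is 2, and the only length-2 path is Fay–Gus–Rosa. So there is exactly 1 shortest path.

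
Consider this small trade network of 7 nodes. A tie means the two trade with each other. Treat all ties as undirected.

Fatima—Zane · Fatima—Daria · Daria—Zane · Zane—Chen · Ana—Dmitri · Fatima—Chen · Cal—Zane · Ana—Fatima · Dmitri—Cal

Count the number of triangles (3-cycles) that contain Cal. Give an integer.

0

Cal's neighbors are Dmitri and Zane, but none of them are tied to each other, so no triangle contains Cal.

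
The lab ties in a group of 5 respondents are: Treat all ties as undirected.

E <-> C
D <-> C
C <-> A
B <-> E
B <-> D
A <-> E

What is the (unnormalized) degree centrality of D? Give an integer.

D is directly tied to B and C. That is 2 neighbors, so the degree of D is 2.

2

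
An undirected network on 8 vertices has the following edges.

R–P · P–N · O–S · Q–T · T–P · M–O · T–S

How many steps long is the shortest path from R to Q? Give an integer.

One shortest route is R – P – T – Q, which uses 3 edges, and at distance 2 from R we only reach {N, T}, which does not include Q. So d(R,Q) = 3.

3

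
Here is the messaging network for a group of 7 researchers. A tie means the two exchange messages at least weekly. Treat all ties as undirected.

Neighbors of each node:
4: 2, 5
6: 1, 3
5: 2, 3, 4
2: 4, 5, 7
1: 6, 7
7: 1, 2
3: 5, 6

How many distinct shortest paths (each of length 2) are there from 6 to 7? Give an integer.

The shortest distance is 2, and the only length-2 path is 6–1–7. So there is exactly 1 shortest path.

1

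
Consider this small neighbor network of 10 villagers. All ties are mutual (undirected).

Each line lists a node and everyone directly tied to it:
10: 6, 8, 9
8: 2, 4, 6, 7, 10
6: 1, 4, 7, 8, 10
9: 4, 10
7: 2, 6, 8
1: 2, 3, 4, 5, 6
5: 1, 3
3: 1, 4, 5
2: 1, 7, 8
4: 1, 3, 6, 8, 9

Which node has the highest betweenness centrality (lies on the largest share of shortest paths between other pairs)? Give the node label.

1

Unnormalized betweenness of each node: 1:55/6, 2:11/6, 3:5/4, 4:35/4, 5:0, 6:77/12, 7:1/3, 8:29/6, 9:7/12, 10:11/6.
1 has the largest value, 55/6, making it the main broker — the node through which the most shortest paths run.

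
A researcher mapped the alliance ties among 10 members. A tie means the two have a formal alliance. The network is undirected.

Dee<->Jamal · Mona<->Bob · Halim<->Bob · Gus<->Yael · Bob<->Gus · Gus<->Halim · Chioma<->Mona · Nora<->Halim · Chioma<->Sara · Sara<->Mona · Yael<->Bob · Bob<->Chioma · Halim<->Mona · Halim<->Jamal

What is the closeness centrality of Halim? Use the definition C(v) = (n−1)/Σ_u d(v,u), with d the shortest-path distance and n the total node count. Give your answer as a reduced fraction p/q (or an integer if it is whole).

9/13

Distances from Halim: Bob:1, Chioma:2, Dee:2, Gus:1, Jamal:1, Mona:1, Nora:1, Sara:2, Yael:2. Sum = 13.
n = 10, so closeness = 9/13.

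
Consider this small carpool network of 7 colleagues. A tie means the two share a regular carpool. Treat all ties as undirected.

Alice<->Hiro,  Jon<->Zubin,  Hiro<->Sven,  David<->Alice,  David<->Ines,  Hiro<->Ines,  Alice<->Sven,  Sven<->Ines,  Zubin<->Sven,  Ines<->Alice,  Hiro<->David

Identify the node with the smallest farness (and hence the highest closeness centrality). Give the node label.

Farness (sum of distances to all others) for each node — Alice:9, David:12, Hiro:9, Ines:9, Jon:16, Sven:8, Zubin:11.
The smallest farness is 8, for Sven, so Sven has the highest closeness.

Sven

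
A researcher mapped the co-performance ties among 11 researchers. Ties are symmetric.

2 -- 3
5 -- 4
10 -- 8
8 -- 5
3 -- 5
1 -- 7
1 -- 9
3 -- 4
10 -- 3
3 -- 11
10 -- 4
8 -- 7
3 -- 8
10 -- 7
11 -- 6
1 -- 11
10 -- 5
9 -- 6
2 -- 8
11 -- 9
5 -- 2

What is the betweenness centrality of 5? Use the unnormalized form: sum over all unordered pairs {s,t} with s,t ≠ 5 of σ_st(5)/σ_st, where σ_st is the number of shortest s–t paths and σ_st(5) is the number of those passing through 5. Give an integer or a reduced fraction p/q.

Pairs whose geodesics pass through 5 — 8–4: 1/3; 10–2: 1/3; 2–4: 1/2.
All other pairs contribute 0.
Summing the contributions gives betweenness(5) = 7/6.

7/6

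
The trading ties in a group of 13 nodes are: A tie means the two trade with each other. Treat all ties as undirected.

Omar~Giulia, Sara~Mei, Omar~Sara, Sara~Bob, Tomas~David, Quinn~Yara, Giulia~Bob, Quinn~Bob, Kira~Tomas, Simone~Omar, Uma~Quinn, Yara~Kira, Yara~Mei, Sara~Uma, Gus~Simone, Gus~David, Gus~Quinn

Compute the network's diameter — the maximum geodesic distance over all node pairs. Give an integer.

5

Eccentricity of each node (its greatest distance to any other): Bob:4, David:4, Giulia:5, Gus:3, Kira:4, Mei:4, Omar:4, Quinn:3, Sara:4, Simone:4, Tomas:5, Uma:4, Yara:3.
The maximum eccentricity is 5, realized for instance by the pair Giulia–Tomas via Giulia – Bob – Quinn – Yara – Kira – Tomas. So the diameter is 5.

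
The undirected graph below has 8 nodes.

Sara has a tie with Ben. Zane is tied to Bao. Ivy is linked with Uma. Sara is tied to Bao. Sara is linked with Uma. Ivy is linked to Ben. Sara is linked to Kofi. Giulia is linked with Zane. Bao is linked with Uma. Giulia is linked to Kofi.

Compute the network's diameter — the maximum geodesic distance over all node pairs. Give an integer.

4

Eccentricity of each node (its greatest distance to any other): Bao:2, Ben:3, Giulia:4, Ivy:4, Kofi:3, Sara:2, Uma:3, Zane:3.
The maximum eccentricity is 4, realized for instance by the pair Ivy–Giulia via Ivy – Uma – Bao – Zane – Giulia. So the diameter is 4.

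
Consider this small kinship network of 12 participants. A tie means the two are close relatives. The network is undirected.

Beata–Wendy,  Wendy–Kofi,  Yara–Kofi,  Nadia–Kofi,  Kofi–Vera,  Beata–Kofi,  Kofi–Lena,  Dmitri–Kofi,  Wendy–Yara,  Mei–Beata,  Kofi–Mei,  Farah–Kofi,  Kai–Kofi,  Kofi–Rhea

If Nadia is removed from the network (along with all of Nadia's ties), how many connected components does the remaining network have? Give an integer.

1

Nadia's neighbors (Kofi) remain reachable from one another through other ties, so the rest of the network stays in one piece.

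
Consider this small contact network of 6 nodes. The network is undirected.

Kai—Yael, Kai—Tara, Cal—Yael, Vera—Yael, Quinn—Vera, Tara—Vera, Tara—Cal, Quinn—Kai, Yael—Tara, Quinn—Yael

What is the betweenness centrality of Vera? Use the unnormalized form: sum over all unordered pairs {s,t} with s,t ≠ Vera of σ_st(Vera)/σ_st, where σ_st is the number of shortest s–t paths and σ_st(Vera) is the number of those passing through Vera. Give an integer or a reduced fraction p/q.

1/3

Pairs whose geodesics pass through Vera — Quinn–Tara: 1/3.
All other pairs contribute 0.
Summing the contributions gives betweenness(Vera) = 1/3.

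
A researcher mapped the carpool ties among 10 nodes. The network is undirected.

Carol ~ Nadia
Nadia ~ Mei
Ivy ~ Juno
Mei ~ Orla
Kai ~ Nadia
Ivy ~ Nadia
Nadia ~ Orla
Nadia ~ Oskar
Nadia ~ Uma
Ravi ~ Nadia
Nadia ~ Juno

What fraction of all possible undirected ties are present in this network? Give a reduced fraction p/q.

There are 11 edges and 10 nodes, so the maximum possible is C(10,2) = 45.
Density = 11/45.

11/45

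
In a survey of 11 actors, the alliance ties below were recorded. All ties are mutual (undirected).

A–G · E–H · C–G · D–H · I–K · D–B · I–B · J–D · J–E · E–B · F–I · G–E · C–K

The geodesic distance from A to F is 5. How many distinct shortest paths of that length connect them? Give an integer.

The shortest distance is 5. The length-5 paths are: A–G–C–K–I–F; A–G–E–B–I–F.
That gives 2 distinct shortest paths.

2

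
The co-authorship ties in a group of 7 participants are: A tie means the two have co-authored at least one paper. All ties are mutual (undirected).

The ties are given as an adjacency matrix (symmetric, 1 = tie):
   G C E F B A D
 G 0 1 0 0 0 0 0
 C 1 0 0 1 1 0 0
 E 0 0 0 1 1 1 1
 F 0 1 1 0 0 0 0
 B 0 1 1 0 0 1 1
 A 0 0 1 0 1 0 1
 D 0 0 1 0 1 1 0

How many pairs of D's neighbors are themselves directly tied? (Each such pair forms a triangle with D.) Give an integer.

D's neighbors: A, B, and E.
Neighbor pairs that are themselves tied: D–A–B; D–A–E; D–B–E. Each forms one triangle with D, for 3 in total.

3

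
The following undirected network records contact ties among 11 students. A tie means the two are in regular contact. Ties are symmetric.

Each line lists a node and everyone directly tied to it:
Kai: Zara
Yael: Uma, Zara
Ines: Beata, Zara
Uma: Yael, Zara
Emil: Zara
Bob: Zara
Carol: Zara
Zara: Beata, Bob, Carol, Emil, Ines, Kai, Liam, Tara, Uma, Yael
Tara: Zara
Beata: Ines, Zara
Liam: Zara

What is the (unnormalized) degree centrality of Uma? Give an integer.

2

Uma is directly tied to Yael and Zara. That is 2 neighbors, so the degree of Uma is 2.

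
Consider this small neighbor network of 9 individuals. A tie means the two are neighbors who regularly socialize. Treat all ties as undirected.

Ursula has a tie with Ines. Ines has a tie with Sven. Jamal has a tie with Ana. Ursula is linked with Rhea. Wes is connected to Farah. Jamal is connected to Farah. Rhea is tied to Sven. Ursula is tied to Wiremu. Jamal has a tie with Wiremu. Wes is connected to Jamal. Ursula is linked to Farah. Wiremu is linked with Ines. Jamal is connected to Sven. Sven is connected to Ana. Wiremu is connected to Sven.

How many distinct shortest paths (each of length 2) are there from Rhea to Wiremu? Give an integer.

The shortest distance is 2. The length-2 paths are: Rhea–Sven–Wiremu; Rhea–Ursula–Wiremu.
That gives 2 distinct shortest paths.

2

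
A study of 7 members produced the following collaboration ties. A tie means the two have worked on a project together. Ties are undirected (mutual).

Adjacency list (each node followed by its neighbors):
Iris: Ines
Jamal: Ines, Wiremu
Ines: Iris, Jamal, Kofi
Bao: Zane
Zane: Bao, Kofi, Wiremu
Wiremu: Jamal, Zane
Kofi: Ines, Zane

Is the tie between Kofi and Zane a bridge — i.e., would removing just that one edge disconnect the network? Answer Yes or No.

Even without that edge, Kofi still reaches Zane via Kofi – Ines – Jamal – Wiremu – Zane, so the network stays connected. Not a bridge.

No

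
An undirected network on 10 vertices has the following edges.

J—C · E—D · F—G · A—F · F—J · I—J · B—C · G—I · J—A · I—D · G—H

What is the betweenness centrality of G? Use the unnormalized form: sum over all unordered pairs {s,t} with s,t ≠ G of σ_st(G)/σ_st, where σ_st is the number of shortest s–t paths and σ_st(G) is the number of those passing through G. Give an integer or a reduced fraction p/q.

Pairs whose geodesics pass through G — C–H: 2/2; H–I: 1; H–A: 1; H–D: 1; H–E: 1; H–F: 1; H–B: 2/2; H–J: 2/2; I–F: 1/2; D–F: 1/2; E–F: 1/2.
All other pairs contribute 0.
Summing the contributions gives betweenness(G) = 19/2.

19/2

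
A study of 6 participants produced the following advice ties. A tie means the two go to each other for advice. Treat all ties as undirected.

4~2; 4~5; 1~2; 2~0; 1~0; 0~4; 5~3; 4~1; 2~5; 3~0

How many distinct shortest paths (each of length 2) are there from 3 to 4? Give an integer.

The shortest distance is 2. The length-2 paths are: 3–5–4; 3–0–4.
That gives 2 distinct shortest paths.

2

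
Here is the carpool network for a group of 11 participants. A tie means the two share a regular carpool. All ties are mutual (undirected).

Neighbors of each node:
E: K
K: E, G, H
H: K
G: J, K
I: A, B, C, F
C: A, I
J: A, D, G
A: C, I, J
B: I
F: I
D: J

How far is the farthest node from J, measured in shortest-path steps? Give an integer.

3

Distances from J: A:1, B:3, C:2, D:1, E:3, F:3, G:1, H:3, I:2, K:2.
The largest is 3 (to B, F, E, and H), so the eccentricity of J is 3.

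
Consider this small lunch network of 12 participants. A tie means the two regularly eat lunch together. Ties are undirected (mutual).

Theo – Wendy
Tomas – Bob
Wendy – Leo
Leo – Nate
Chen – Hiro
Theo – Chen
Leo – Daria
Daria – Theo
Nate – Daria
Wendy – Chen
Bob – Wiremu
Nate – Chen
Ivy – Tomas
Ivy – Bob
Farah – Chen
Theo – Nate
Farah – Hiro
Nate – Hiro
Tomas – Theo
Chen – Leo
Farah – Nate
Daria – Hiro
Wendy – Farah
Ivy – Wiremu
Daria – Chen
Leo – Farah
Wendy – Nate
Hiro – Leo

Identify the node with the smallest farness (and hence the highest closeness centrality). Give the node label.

Theo

Farness (sum of distances to all others) for each node — Bob:29, Chen:19, Daria:21, Farah:25, Hiro:25, Ivy:29, Leo:24, Nate:19, Theo:18, Tomas:22, Wendy:21, Wiremu:38.
The smallest farness is 18, for Theo, so Theo has the highest closeness.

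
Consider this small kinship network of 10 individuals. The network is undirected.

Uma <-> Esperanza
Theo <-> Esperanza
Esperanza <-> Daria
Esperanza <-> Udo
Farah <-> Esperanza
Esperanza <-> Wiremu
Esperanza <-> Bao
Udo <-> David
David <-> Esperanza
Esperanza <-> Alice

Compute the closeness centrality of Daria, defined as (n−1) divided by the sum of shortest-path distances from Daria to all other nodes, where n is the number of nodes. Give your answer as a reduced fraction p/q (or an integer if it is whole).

9/17

Distances from Daria: Alice:2, Bao:2, David:2, Esperanza:1, Farah:2, Theo:2, Udo:2, Uma:2, Wiremu:2. Sum = 17.
n = 10, so closeness = 9/17.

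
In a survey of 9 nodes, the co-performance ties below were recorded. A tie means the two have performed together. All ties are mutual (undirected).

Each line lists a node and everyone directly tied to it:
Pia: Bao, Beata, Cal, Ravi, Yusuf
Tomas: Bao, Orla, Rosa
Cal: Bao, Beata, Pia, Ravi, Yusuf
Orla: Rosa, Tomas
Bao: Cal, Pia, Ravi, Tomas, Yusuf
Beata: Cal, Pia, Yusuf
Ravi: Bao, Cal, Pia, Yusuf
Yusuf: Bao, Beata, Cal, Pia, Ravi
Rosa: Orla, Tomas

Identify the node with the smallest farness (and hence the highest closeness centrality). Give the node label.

Farness (sum of distances to all others) for each node — Bao:11, Beata:18, Cal:13, Orla:20, Pia:13, Ravi:14, Rosa:20, Tomas:14, Yusuf:13.
The smallest farness is 11, for Bao, so Bao has the highest closeness.

Bao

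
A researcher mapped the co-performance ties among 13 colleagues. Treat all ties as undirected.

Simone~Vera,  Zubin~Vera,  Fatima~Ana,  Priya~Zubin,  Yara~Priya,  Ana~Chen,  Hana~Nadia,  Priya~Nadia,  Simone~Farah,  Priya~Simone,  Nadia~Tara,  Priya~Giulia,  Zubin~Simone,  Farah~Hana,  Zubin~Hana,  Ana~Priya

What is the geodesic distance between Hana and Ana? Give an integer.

3

One shortest route is Hana – Zubin – Priya – Ana, which uses 3 edges, and at distance 2 from Hana we only reach {Priya, Simone, Tara, Vera}, which does not include Ana. So d(Hana,Ana) = 3.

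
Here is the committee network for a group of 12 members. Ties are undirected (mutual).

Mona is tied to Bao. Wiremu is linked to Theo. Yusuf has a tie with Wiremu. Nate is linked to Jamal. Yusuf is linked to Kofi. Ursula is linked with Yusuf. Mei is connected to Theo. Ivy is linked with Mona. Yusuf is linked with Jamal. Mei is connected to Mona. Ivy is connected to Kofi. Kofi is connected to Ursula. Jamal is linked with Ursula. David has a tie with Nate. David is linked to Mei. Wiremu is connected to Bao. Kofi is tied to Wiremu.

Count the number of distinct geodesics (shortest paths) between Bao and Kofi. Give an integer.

1

The shortest distance is 2, and the only length-2 path is Bao–Wiremu–Kofi. So there is exactly 1 shortest path.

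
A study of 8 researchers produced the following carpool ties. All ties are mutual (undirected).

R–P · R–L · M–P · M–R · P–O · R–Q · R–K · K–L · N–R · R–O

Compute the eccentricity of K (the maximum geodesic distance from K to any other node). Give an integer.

Distances from K: L:1, M:2, N:2, O:2, P:2, Q:2, R:1.
The largest is 2 (to Q, M, N, P, and O), so the eccentricity of K is 2.

2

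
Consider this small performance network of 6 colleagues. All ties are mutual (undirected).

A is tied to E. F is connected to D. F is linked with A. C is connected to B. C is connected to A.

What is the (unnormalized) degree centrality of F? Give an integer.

2

F is directly tied to A and D. That is 2 neighbors, so the degree of F is 2.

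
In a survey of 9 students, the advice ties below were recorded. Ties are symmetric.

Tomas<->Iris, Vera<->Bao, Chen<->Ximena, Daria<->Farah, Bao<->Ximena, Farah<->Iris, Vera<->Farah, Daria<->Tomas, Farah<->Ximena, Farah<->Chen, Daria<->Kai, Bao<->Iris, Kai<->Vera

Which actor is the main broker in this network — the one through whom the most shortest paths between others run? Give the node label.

Farah

Unnormalized betweenness of each node: Bao:8/3, Chen:0, Daria:14/3, Farah:343/30, Iris:39/10, Kai:19/20, Tomas:19/20, Vera:39/10, Ximena:23/15.
Farah has the largest value, 343/30, making it the main broker — the node through which the most shortest paths run.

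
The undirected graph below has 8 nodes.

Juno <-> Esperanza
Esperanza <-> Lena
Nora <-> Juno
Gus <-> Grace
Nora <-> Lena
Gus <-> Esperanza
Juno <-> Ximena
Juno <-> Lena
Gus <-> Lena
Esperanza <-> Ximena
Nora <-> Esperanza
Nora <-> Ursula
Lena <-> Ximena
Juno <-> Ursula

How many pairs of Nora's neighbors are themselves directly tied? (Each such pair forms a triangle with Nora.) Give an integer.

Nora's neighbors: Esperanza, Juno, Lena, and Ursula.
Neighbor pairs that are themselves tied: Nora–Esperanza–Juno; Nora–Esperanza–Lena; Nora–Juno–Lena; Nora–Juno–Ursula. Each forms one triangle with Nora, for 4 in total.

4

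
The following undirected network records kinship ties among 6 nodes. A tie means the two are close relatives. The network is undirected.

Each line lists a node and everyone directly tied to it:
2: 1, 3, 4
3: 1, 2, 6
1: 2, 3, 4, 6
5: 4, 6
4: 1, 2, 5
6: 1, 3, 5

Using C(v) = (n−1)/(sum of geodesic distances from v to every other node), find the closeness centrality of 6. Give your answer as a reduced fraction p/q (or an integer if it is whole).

5/7

Distances from 6: 1:1, 2:2, 3:1, 4:2, 5:1. Sum = 7.
n = 6, so closeness = 5/7.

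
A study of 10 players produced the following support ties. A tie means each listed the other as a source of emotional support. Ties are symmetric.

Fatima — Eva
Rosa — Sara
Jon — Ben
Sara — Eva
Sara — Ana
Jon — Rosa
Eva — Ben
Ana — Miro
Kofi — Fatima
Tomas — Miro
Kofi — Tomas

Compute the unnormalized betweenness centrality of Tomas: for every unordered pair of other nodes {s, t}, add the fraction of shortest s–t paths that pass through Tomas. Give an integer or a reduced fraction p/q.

Pairs whose geodesics pass through Tomas — Miro–Fatima: 1; Miro–Kofi: 1; Ana–Kofi: 1.
All other pairs contribute 0.
Summing the contributions gives betweenness(Tomas) = 3.

3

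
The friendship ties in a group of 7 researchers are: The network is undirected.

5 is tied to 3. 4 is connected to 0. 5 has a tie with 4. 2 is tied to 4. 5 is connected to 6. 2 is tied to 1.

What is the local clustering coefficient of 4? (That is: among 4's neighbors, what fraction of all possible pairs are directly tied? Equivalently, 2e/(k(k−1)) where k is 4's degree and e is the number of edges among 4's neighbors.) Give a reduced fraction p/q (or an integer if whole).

4's neighbors: 0, 2, and 5 (k = 3).
Possible neighbor pairs: C(3,2) = 3. Edges among them: none → e = 0.
Clustering(4) = 0/3 = 0.

0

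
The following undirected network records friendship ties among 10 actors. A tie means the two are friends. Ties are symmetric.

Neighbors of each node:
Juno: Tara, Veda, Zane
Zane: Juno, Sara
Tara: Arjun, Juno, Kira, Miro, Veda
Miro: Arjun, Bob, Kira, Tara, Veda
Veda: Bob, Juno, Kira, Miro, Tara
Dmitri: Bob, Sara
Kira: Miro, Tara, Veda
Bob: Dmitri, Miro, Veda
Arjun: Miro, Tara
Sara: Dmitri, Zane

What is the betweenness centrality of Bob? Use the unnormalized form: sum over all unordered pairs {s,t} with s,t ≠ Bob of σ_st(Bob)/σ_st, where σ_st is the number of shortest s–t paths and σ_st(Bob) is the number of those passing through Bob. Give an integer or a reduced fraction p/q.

Pairs whose geodesics pass through Bob — Kira–Sara: 2/4; Kira–Dmitri: 2/2; Tara–Dmitri: 2/2; Veda–Sara: 1/2; Veda–Dmitri: 1; Miro–Sara: 1; Miro–Dmitri: 1; Arjun–Sara: 1/2; Arjun–Dmitri: 1; Juno–Dmitri: 1/2.
All other pairs contribute 0.
Summing the contributions gives betweenness(Bob) = 8.

8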